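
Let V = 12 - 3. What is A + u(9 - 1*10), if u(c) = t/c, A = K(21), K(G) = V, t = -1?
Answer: 10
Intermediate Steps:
V = 9
K(G) = 9
A = 9
u(c) = -1/c
A + u(9 - 1*10) = 9 - 1/(9 - 1*10) = 9 - 1/(9 - 10) = 9 - 1/(-1) = 9 - 1*(-1) = 9 + 1 = 10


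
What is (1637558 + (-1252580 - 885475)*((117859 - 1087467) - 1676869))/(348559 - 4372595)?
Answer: -5658315019793/4024036 ≈ -1.4061e+6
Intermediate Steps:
(1637558 + (-1252580 - 885475)*((117859 - 1087467) - 1676869))/(348559 - 4372595) = (1637558 - 2138055*(-969608 - 1676869))/(-4024036) = (1637558 - 2138055*(-2646477))*(-1/4024036) = (1637558 + 5658313382235)*(-1/4024036) = 5658315019793*(-1/4024036) = -5658315019793/4024036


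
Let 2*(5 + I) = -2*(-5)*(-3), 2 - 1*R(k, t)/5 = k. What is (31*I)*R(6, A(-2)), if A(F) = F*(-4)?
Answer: 12400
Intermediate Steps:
A(F) = -4*F
R(k, t) = 10 - 5*k
I = -20 (I = -5 + (-2*(-5)*(-3))/2 = -5 + (10*(-3))/2 = -5 + (½)*(-30) = -5 - 15 = -20)
(31*I)*R(6, A(-2)) = (31*(-20))*(10 - 5*6) = -620*(10 - 30) = -620*(-20) = 12400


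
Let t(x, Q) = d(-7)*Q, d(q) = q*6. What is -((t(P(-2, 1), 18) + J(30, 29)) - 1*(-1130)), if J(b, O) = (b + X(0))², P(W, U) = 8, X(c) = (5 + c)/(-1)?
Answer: -999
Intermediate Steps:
X(c) = -5 - c (X(c) = (5 + c)*(-1) = -5 - c)
d(q) = 6*q
J(b, O) = (-5 + b)² (J(b, O) = (b + (-5 - 1*0))² = (b + (-5 + 0))² = (b - 5)² = (-5 + b)²)
t(x, Q) = -42*Q (t(x, Q) = (6*(-7))*Q = -42*Q)
-((t(P(-2, 1), 18) + J(30, 29)) - 1*(-1130)) = -((-42*18 + (-5 + 30)²) - 1*(-1130)) = -((-756 + 25²) + 1130) = -((-756 + 625) + 1130) = -(-131 + 1130) = -1*999 = -999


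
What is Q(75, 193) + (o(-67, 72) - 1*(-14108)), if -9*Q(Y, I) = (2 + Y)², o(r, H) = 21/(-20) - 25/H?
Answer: 537913/40 ≈ 13448.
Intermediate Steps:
o(r, H) = -21/20 - 25/H (o(r, H) = 21*(-1/20) - 25/H = -21/20 - 25/H)
Q(Y, I) = -(2 + Y)²/9
Q(75, 193) + (o(-67, 72) - 1*(-14108)) = -(2 + 75)²/9 + ((-21/20 - 25/72) - 1*(-14108)) = -⅑*77² + ((-21/20 - 25*1/72) + 14108) = -⅑*5929 + ((-21/20 - 25/72) + 14108) = -5929/9 + (-503/360 + 14108) = -5929/9 + 5078377/360 = 537913/40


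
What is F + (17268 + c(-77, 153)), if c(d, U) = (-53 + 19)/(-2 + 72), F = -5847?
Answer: 399718/35 ≈ 11421.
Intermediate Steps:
c(d, U) = -17/35 (c(d, U) = -34/70 = -34*1/70 = -17/35)
F + (17268 + c(-77, 153)) = -5847 + (17268 - 17/35) = -5847 + 604363/35 = 399718/35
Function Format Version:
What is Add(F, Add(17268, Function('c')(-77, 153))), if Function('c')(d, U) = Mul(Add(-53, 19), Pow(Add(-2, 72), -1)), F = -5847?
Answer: Rational(399718, 35) ≈ 11421.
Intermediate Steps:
Function('c')(d, U) = Rational(-17, 35) (Function('c')(d, U) = Mul(-34, Pow(70, -1)) = Mul(-34, Rational(1, 70)) = Rational(-17, 35))
Add(F, Add(17268, Function('c')(-77, 153))) = Add(-5847, Add(17268, Rational(-17, 35))) = Add(-5847, Rational(604363, 35)) = Rational(399718, 35)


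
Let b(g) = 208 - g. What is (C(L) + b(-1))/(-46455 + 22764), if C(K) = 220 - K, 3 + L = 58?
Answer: -374/23691 ≈ -0.015787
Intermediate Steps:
L = 55 (L = -3 + 58 = 55)
(C(L) + b(-1))/(-46455 + 22764) = ((220 - 1*55) + (208 - 1*(-1)))/(-46455 + 22764) = ((220 - 55) + (208 + 1))/(-23691) = (165 + 209)*(-1/23691) = 374*(-1/23691) = -374/23691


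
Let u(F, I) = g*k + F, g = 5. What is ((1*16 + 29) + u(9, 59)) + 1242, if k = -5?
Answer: 1271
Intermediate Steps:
u(F, I) = -25 + F (u(F, I) = 5*(-5) + F = -25 + F)
((1*16 + 29) + u(9, 59)) + 1242 = ((1*16 + 29) + (-25 + 9)) + 1242 = ((16 + 29) - 16) + 1242 = (45 - 16) + 1242 = 29 + 1242 = 1271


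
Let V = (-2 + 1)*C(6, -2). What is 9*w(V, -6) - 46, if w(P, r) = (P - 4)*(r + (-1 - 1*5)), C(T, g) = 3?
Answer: 710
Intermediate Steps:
V = -3 (V = (-2 + 1)*3 = -1*3 = -3)
w(P, r) = (-6 + r)*(-4 + P) (w(P, r) = (-4 + P)*(r + (-1 - 5)) = (-4 + P)*(r - 6) = (-4 + P)*(-6 + r) = (-6 + r)*(-4 + P))
9*w(V, -6) - 46 = 9*(24 - 6*(-3) - 4*(-6) - 3*(-6)) - 46 = 9*(24 + 18 + 24 + 18) - 46 = 9*84 - 46 = 756 - 46 = 710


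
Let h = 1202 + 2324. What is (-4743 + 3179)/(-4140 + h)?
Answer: 782/307 ≈ 2.5472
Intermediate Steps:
h = 3526
(-4743 + 3179)/(-4140 + h) = (-4743 + 3179)/(-4140 + 3526) = -1564/(-614) = -1564*(-1/614) = 782/307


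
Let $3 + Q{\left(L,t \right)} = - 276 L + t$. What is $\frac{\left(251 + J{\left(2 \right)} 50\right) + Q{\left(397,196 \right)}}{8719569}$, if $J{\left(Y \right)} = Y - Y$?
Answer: $- \frac{36376}{2906523} \approx -0.012515$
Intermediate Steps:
$Q{\left(L,t \right)} = -3 + t - 276 L$ ($Q{\left(L,t \right)} = -3 - \left(- t + 276 L\right) = -3 + t - 276 L$)
$J{\left(Y \right)} = 0$
$\frac{\left(251 + J{\left(2 \right)} 50\right) + Q{\left(397,196 \right)}}{8719569} = \frac{\left(251 + 0 \cdot 50\right) - 109379}{8719569} = \left(\left(251 + 0\right) - 109379\right) \frac{1}{8719569} = \left(251 - 109379\right) \frac{1}{8719569} = \left(-109128\right) \frac{1}{8719569} = - \frac{36376}{2906523}$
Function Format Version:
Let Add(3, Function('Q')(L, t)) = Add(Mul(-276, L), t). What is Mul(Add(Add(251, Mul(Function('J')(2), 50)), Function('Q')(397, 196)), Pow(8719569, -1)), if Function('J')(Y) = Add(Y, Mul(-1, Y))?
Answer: Rational(-36376, 2906523) ≈ -0.012515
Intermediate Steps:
Function('Q')(L, t) = Add(-3, t, Mul(-276, L)) (Function('Q')(L, t) = Add(-3, Add(Mul(-276, L), t)) = Add(-3, Add(t, Mul(-276, L))) = Add(-3, t, Mul(-276, L)))
Function('J')(Y) = 0
Mul(Add(Add(251, Mul(Function('J')(2), 50)), Function('Q')(397, 196)), Pow(8719569, -1)) = Mul(Add(Add(251, Mul(0, 50)), Add(-3, 196, Mul(-276, 397))), Pow(8719569, -1)) = Mul(Add(Add(251, 0), Add(-3, 196, -109572)), Rational(1, 8719569)) = Mul(Add(251, -109379), Rational(1, 8719569)) = Mul(-109128, Rational(1, 8719569)) = Rational(-36376, 2906523)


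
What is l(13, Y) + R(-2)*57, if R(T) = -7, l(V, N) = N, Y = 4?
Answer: -395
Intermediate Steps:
l(13, Y) + R(-2)*57 = 4 - 7*57 = 4 - 399 = -395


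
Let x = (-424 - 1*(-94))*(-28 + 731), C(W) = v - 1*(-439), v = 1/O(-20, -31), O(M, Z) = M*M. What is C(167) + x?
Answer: -92620399/400 ≈ -2.3155e+5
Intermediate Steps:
O(M, Z) = M²
v = 1/400 (v = 1/((-20)²) = 1/400 ≈ 0.0025000)
C(W) = 175601/400 (C(W) = 1/400 - 1*(-439) = 1/400 + 439 = 175601/400)
x = -231990 (x = (-424 + 94)*703 = -330*703 = -231990)
C(167) + x = 175601/400 - 231990 = -92620399/400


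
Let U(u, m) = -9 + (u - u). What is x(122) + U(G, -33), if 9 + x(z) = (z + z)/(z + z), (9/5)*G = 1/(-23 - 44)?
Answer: -17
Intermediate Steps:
G = -5/603 (G = 5/(9*(-23 - 44)) = (5/9)/(-67) = (5/9)*(-1/67) = -5/603 ≈ -0.0082919)
U(u, m) = -9 (U(u, m) = -9 + 0 = -9)
x(z) = -8 (x(z) = -9 + (z + z)/(z + z) = -9 + (2*z)/((2*z)) = -9 + (2*z)*(1/(2*z)) = -9 + 1 = -8)
x(122) + U(G, -33) = -8 - 9 = -17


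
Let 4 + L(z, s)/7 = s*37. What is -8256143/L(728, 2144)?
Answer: -1179449/79324 ≈ -14.869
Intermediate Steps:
L(z, s) = -28 + 259*s (L(z, s) = -28 + 7*(s*37) = -28 + 7*(37*s) = -28 + 259*s)
-8256143/L(728, 2144) = -8256143/(-28 + 259*2144) = -8256143/(-28 + 555296) = -8256143/555268 = -8256143*1/555268 = -1179449/79324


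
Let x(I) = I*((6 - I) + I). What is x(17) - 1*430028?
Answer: -429926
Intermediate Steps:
x(I) = 6*I (x(I) = I*6 = 6*I)
x(17) - 1*430028 = 6*17 - 1*430028 = 102 - 430028 = -429926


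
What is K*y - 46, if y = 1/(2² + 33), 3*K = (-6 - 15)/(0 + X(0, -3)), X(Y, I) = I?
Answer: -5099/111 ≈ -45.937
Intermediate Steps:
K = 7/3 (K = ((-6 - 15)/(0 - 3))/3 = (-21/(-3))/3 = (-21*(-⅓))/3 = (⅓)*7 = 7/3 ≈ 2.3333)
y = 1/37 (y = 1/(4 + 33) = 1/37 ≈ 0.027027)
K*y - 46 = (7/3)*(1/37) - 46 = 7/111 - 46 = -5099/111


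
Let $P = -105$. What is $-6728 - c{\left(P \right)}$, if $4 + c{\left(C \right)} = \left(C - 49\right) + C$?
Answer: $-6465$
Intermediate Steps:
$c{\left(C \right)} = -53 + 2 C$ ($c{\left(C \right)} = -4 + \left(\left(C - 49\right) + C\right) = -4 + \left(\left(-49 + C\right) + C\right) = -4 + \left(-49 + 2 C\right) = -53 + 2 C$)
$-6728 - c{\left(P \right)} = -6728 - \left(-53 + 2 \left(-105\right)\right) = -6728 - \left(-53 - 210\right) = -6728 - -263 = -6728 + 263 = -6465$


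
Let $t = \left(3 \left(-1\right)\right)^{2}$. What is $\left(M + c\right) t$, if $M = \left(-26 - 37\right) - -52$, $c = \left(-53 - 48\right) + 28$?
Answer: $-756$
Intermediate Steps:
$c = -73$ ($c = -101 + 28 = -73$)
$M = -11$ ($M = -63 + 52 = -11$)
$t = 9$ ($t = \left(-3\right)^{2} = 9$)
$\left(M + c\right) t = \left(-11 - 73\right) 9 = \left(-84\right) 9 = -756$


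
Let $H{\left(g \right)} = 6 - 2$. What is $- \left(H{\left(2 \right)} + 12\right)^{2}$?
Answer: $-256$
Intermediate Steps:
$H{\left(g \right)} = 4$
$- \left(H{\left(2 \right)} + 12\right)^{2} = - \left(4 + 12\right)^{2} = - 16^{2} = \left(-1\right) 256 = -256$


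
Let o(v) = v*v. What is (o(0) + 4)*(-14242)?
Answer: -56968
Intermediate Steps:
o(v) = v²
(o(0) + 4)*(-14242) = (0² + 4)*(-14242) = (0 + 4)*(-14242) = 4*(-14242) = -56968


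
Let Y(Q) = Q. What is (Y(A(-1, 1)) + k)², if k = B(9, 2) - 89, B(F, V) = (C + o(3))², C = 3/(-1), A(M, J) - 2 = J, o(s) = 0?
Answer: 5929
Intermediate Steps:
A(M, J) = 2 + J
C = -3 (C = 3*(-1) = -3)
B(F, V) = 9 (B(F, V) = (-3 + 0)² = (-3)² = 9)
k = -80 (k = 9 - 89 = -80)
(Y(A(-1, 1)) + k)² = ((2 + 1) - 80)² = (3 - 80)² = (-77)² = 5929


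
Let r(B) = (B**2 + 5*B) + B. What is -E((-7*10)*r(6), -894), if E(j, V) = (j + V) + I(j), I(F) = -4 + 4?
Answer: 5934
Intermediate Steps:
I(F) = 0
r(B) = B**2 + 6*B
E(j, V) = V + j (E(j, V) = (j + V) + 0 = (V + j) + 0 = V + j)
-E((-7*10)*r(6), -894) = -(-894 + (-7*10)*(6*(6 + 6))) = -(-894 - 420*12) = -(-894 - 70*72) = -(-894 - 5040) = -1*(-5934) = 5934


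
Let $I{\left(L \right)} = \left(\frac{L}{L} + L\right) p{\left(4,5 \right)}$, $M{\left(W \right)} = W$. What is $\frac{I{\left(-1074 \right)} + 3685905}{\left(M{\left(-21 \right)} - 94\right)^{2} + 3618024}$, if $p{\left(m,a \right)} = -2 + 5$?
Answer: $\frac{3682686}{3631249} \approx 1.0142$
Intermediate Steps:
$p{\left(m,a \right)} = 3$
$I{\left(L \right)} = 3 + 3 L$ ($I{\left(L \right)} = \left(\frac{L}{L} + L\right) 3 = \left(1 + L\right) 3 = 3 + 3 L$)
$\frac{I{\left(-1074 \right)} + 3685905}{\left(M{\left(-21 \right)} - 94\right)^{2} + 3618024} = \frac{\left(3 + 3 \left(-1074\right)\right) + 3685905}{\left(-21 - 94\right)^{2} + 3618024} = \frac{\left(3 - 3222\right) + 3685905}{\left(-115\right)^{2} + 3618024} = \frac{-3219 + 3685905}{13225 + 3618024} = \frac{3682686}{3631249}$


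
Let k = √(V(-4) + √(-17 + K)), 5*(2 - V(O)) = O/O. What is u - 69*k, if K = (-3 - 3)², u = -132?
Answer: -132 - 69*√(45 + 25*√19)/5 ≈ -303.24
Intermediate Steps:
V(O) = 9/5 (V(O) = 2 - O/(5*O) = 2 - ⅕*1 = 2 - ⅕ = 9/5)
K = 36 (K = (-6)² = 36)
k = √(9/5 + √19) (k = √(9/5 + √(-17 + 36)) = √(9/5 + √19) ≈ 2.4817)
u - 69*k = -132 - 69*√(45 + 25*√19)/5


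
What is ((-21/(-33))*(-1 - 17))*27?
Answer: -3402/11 ≈ -309.27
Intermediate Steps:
((-21/(-33))*(-1 - 17))*27 = (-21*(-1/33)*(-18))*27 = ((7/11)*(-18))*27 = -126/11*27 = -3402/11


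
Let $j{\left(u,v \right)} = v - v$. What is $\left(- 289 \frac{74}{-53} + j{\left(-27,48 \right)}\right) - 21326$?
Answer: $- \frac{1108892}{53} \approx -20923.0$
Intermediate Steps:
$j{\left(u,v \right)} = 0$
$\left(- 289 \frac{74}{-53} + j{\left(-27,48 \right)}\right) - 21326 = \left(- 289 \frac{74}{-53} + 0\right) - 21326 = \left(- 289 \cdot 74 \left(- \frac{1}{53}\right) + 0\right) - 21326 = \left(\left(-289\right) \left(- \frac{74}{53}\right) + 0\right) - 21326 = \left(\frac{21386}{53} + 0\right) - 21326 = \frac{21386}{53} - 21326 = - \frac{1108892}{53}$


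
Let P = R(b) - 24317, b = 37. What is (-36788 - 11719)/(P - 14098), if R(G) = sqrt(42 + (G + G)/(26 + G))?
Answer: 23478794703/18593973491 + 582084*sqrt(1190)/92969867455 ≈ 1.2629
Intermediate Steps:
R(G) = sqrt(42 + 2*G/(26 + G)) (R(G) = sqrt(42 + (2*G)/(26 + G)) = sqrt(42 + 2*G/(26 + G)))
P = -24317 + 4*sqrt(1190)/21 (P = 2*sqrt((273 + 11*37)/(26 + 37)) - 24317 = 2*sqrt((273 + 407)/63) - 24317 = 2*sqrt((1/63)*680) - 24317 = 2*sqrt(680/63) - 24317 = 2*(2*sqrt(1190)/21) - 24317 = 4*sqrt(1190)/21 - 24317 = -24317 + 4*sqrt(1190)/21 ≈ -24310.)
(-36788 - 11719)/(P - 14098) = (-36788 - 11719)/((-24317 + 4*sqrt(1190)/21) - 14098) = -48507/(-38415 + 4*sqrt(1190)/21)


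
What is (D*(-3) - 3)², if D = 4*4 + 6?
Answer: 4761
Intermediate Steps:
D = 22 (D = 16 + 6 = 22)
(D*(-3) - 3)² = (22*(-3) - 3)² = (-66 - 3)² = (-69)² = 4761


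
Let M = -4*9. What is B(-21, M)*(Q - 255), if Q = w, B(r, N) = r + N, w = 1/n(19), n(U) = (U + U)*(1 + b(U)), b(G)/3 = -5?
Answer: 406983/28 ≈ 14535.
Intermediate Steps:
b(G) = -15 (b(G) = 3*(-5) = -15)
n(U) = -28*U (n(U) = (U + U)*(1 - 15) = (2*U)*(-14) = -28*U)
M = -36
w = -1/532 (w = 1/(-28*19) = 1/(-532) = -1/532 ≈ -0.0018797)
B(r, N) = N + r
Q = -1/532 ≈ -0.0018797
B(-21, M)*(Q - 255) = (-36 - 21)*(-1/532 - 255) = -57*(-135661/532) = 406983/28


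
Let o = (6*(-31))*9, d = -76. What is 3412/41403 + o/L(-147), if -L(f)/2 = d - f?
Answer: 34896563/2939613 ≈ 11.871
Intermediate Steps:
L(f) = 152 + 2*f (L(f) = -2*(-76 - f) = 152 + 2*f)
o = -1674 (o = -186*9 = -1674)
3412/41403 + o/L(-147) = 3412/41403 - 1674/(152 + 2*(-147)) = 3412*(1/41403) - 1674/(152 - 294) = 3412/41403 - 1674/(-142) = 3412/41403 - 1674*(-1/142) = 3412/41403 + 837/71 = 34896563/2939613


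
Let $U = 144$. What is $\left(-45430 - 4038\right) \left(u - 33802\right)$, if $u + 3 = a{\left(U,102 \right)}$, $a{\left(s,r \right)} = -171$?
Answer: $1680724768$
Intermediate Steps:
$u = -174$ ($u = -3 - 171 = -174$)
$\left(-45430 - 4038\right) \left(u - 33802\right) = \left(-45430 - 4038\right) \left(-174 - 33802\right) = \left(-49468\right) \left(-33976\right) = 1680724768$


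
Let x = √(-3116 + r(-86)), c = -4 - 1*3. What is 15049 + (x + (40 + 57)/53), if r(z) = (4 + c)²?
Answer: 797694/53 + I*√3107 ≈ 15051.0 + 55.74*I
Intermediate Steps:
c = -7 (c = -4 - 3 = -7)
r(z) = 9 (r(z) = (4 - 7)² = (-3)² = 9)
x = I*√3107 (x = √(-3116 + 9) = √(-3107) = I*√3107 ≈ 55.74*I)
15049 + (x + (40 + 57)/53) = 15049 + (I*√3107 + (40 + 57)/53) = 15049 + (I*√3107 + (1/53)*97) = 15049 + (I*√3107 + 97/53) = 15049 + (97/53 + I*√3107) = 797694/53 + I*√3107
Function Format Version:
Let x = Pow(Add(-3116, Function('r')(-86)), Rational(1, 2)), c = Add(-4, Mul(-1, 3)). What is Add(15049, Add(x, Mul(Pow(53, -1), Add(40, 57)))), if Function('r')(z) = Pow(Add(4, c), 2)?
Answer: Add(Rational(797694, 53), Mul(I, Pow(3107, Rational(1, 2)))) ≈ Add(15051., Mul(55.740, I))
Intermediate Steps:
c = -7 (c = Add(-4, -3) = -7)
Function('r')(z) = 9 (Function('r')(z) = Pow(Add(4, -7), 2) = Pow(-3, 2) = 9)
x = Mul(I, Pow(3107, Rational(1, 2))) (x = Pow(Add(-3116, 9), Rational(1, 2)) = Pow(-3107, Rational(1, 2)) = Mul(I, Pow(3107, Rational(1, 2))) ≈ Mul(55.740, I))
Add(15049, Add(x, Mul(Pow(53, -1), Add(40, 57)))) = Add(15049, Add(Mul(I, Pow(3107, Rational(1, 2))), Mul(Pow(53, -1), Add(40, 57)))) = Add(15049, Add(Mul(I, Pow(3107, Rational(1, 2))), Mul(Rational(1, 53), 97))) = Add(15049, Add(Mul(I, Pow(3107, Rational(1, 2))), Rational(97, 53))) = Add(15049, Add(Rational(97, 53), Mul(I, Pow(3107, Rational(1, 2))))) = Add(Rational(797694, 53), Mul(I, Pow(3107, Rational(1, 2))))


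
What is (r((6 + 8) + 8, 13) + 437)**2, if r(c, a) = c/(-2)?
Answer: 181476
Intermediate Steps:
r(c, a) = -c/2 (r(c, a) = c*(-1/2) = -c/2)
(r((6 + 8) + 8, 13) + 437)**2 = (-((6 + 8) + 8)/2 + 437)**2 = (-(14 + 8)/2 + 437)**2 = (-1/2*22 + 437)**2 = (-11 + 437)**2 = 426**2 = 181476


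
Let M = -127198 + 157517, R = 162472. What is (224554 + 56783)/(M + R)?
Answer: 281337/192791 ≈ 1.4593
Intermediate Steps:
M = 30319
(224554 + 56783)/(M + R) = (224554 + 56783)/(30319 + 162472) = 281337/192791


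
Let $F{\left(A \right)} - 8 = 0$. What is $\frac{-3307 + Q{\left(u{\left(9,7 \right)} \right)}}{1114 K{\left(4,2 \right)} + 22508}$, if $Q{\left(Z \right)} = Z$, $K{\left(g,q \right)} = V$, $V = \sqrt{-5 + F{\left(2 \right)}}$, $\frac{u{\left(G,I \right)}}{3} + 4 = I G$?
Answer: $- \frac{17612510}{125721769} + \frac{871705 \sqrt{3}}{125721769} \approx -0.12808$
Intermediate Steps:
$F{\left(A \right)} = 8$ ($F{\left(A \right)} = 8 + 0 = 8$)
$u{\left(G,I \right)} = -12 + 3 G I$ ($u{\left(G,I \right)} = -12 + 3 I G = -12 + 3 G I$)
$V = \sqrt{3}$ ($V = \sqrt{-5 + 8} = \sqrt{3} \approx 1.732$)
$K{\left(g,q \right)} = \sqrt{3}$
$\frac{-3307 + Q{\left(u{\left(9,7 \right)} \right)}}{1114 K{\left(4,2 \right)} + 22508} = \frac{-3307 - \left(12 - 189\right)}{1114 \sqrt{3} + 22508} = \frac{-3307 + \left(-12 + 189\right)}{22508 + 1114 \sqrt{3}} = \frac{-3307 + 177}{22508 + 1114 \sqrt{3}} = - \frac{3130}{22508 + 1114 \sqrt{3}}$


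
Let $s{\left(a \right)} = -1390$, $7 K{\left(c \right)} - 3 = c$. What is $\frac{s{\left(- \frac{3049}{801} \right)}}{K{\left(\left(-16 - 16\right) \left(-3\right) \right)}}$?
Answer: $- \frac{9730}{99} \approx -98.283$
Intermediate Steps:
$K{\left(c \right)} = \frac{3}{7} + \frac{c}{7}$
$\frac{s{\left(- \frac{3049}{801} \right)}}{K{\left(\left(-16 - 16\right) \left(-3\right) \right)}} = - \frac{1390}{\frac{3}{7} + \frac{\left(-16 - 16\right) \left(-3\right)}{7}} = - \frac{1390}{\frac{3}{7} + \frac{\left(-32\right) \left(-3\right)}{7}} = - \frac{1390}{\frac{3}{7} + \frac{1}{7} \cdot 96} = - \frac{1390}{\frac{3}{7} + \frac{96}{7}} = - \frac{1390}{\frac{99}{7}} = \left(-1390\right) \frac{7}{99} = - \frac{9730}{99}$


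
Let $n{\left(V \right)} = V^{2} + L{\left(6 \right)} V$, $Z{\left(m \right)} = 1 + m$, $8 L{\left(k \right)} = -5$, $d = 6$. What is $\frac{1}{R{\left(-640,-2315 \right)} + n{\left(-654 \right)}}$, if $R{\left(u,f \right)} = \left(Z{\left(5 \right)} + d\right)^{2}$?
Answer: $\frac{4}{1713075} \approx 2.335 \cdot 10^{-6}$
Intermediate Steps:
$L{\left(k \right)} = - \frac{5}{8}$ ($L{\left(k \right)} = \frac{1}{8} \left(-5\right) = - \frac{5}{8}$)
$R{\left(u,f \right)} = 144$ ($R{\left(u,f \right)} = \left(\left(1 + 5\right) + 6\right)^{2} = \left(6 + 6\right)^{2} = 12^{2} = 144$)
$n{\left(V \right)} = V^{2} - \frac{5 V}{8}$
$\frac{1}{R{\left(-640,-2315 \right)} + n{\left(-654 \right)}} = \frac{1}{144 + \frac{1}{8} \left(-654\right) \left(-5 + 8 \left(-654\right)\right)} = \frac{1}{144 + \frac{1}{8} \left(-654\right) \left(-5 - 5232\right)} = \frac{1}{144 + \frac{1}{8} \left(-654\right) \left(-5237\right)} = \frac{1}{144 + \frac{1712499}{4}} = \frac{1}{\frac{1713075}{4}} = \frac{4}{1713075}$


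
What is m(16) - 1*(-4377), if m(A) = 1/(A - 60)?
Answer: 192587/44 ≈ 4377.0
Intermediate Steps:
m(A) = 1/(-60 + A)
m(16) - 1*(-4377) = 1/(-60 + 16) - 1*(-4377) = 1/(-44) + 4377 = -1/44 + 4377 = 192587/44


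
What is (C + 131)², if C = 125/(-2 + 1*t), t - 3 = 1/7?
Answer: 3697929/64 ≈ 57780.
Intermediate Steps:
t = 22/7 (t = 3 + 1/7 = 3 + ⅐ = 22/7 ≈ 3.1429)
C = 875/8 (C = 125/(-2 + 1*(22/7)) = 125/(-2 + 22/7) = 125/(8/7) = 125*(7/8) = 875/8 ≈ 109.38)
(C + 131)² = (875/8 + 131)² = (1923/8)² = 3697929/64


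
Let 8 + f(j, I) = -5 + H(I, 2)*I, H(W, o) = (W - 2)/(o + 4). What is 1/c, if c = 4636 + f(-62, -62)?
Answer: 3/15853 ≈ 0.00018924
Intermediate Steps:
H(W, o) = (-2 + W)/(4 + o)
f(j, I) = -13 + I*(-⅓ + I/6) (f(j, I) = -8 + (-5 + ((-2 + I)/(4 + 2))*I) = -8 + (-5 + ((-2 + I)/6)*I) = -8 + (-5 + (-⅓ + I/6)*I) = -8 + (-5 + I*(-⅓ + I/6)) = -13 + I*(-⅓ + I/6))
c = 15853/3 (c = 4636 + (-13 + (⅙)*(-62)*(-2 - 62)) = 4636 + (-13 + (⅙)*(-62)*(-64)) = 4636 + (-13 + 1984/3) = 4636 + 1945/3 = 15853/3 ≈ 5284.3)
1/c = 1/(15853/3) = 3/15853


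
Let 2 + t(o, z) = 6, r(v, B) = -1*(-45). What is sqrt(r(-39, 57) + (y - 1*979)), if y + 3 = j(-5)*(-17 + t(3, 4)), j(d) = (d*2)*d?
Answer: 23*I*sqrt(3) ≈ 39.837*I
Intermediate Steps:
j(d) = 2*d**2 (j(d) = (2*d)*d = 2*d**2)
r(v, B) = 45
t(o, z) = 4 (t(o, z) = -2 + 6 = 4)
y = -653 (y = -3 + (2*(-5)**2)*(-17 + 4) = -3 + (2*25)*(-13) = -3 + 50*(-13) = -3 - 650 = -653)
sqrt(r(-39, 57) + (y - 1*979)) = sqrt(45 + (-653 - 1*979)) = sqrt(45 + (-653 - 979)) = sqrt(45 - 1632) = sqrt(-1587) = 23*I*sqrt(3)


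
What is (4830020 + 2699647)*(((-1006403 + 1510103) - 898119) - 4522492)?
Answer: -37022702498637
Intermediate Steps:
(4830020 + 2699647)*(((-1006403 + 1510103) - 898119) - 4522492) = 7529667*((503700 - 898119) - 4522492) = 7529667*(-394419 - 4522492) = 7529667*(-4916911) = -37022702498637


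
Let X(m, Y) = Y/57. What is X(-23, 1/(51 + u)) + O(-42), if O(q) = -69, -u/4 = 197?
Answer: -2898622/42009 ≈ -69.000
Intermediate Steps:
u = -788 (u = -4*197 = -788)
X(m, Y) = Y/57 (X(m, Y) = Y*(1/57) = Y/57)
X(-23, 1/(51 + u)) + O(-42) = 1/(57*(51 - 788)) - 69 = (1/57)/(-737) - 69 = (1/57)*(-1/737) - 69 = -1/42009 - 69 = -2898622/42009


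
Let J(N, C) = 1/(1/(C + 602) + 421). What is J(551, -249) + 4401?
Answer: 654050567/148614 ≈ 4401.0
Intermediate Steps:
J(N, C) = 1/(421 + 1/(602 + C)) (J(N, C) = 1/(1/(602 + C) + 421) = 1/(421 + 1/(602 + C)))
J(551, -249) + 4401 = (602 - 249)/(253443 + 421*(-249)) + 4401 = 353/(253443 - 104829) + 4401 = 353/148614 + 4401 = 654050567/148614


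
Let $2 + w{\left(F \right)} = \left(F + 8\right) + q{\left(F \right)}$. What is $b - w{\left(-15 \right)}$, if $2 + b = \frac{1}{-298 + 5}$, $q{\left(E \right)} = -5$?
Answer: $\frac{3515}{293} \approx 11.997$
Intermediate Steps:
$w{\left(F \right)} = 1 + F$ ($w{\left(F \right)} = -2 + \left(\left(F + 8\right) - 5\right) = -2 + \left(\left(8 + F\right) - 5\right) = -2 + \left(3 + F\right) = 1 + F$)
$b = - \frac{587}{293}$ ($b = -2 + \frac{1}{-298 + 5} = -2 + \frac{1}{-293} = -2 - \frac{1}{293} = - \frac{587}{293} \approx -2.0034$)
$b - w{\left(-15 \right)} = - \frac{587}{293} - \left(1 - 15\right) = - \frac{587}{293} - -14 = - \frac{587}{293} + 14 = \frac{3515}{293}$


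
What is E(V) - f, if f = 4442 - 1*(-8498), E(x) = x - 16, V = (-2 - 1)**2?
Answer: -12947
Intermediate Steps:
V = 9 (V = (-3)**2 = 9)
E(x) = -16 + x
f = 12940 (f = 4442 + 8498 = 12940)
E(V) - f = (-16 + 9) - 1*12940 = -7 - 12940 = -12947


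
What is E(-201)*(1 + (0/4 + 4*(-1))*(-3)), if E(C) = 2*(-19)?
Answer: -494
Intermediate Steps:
E(C) = -38
E(-201)*(1 + (0/4 + 4*(-1))*(-3)) = -38*(1 + (0/4 + 4*(-1))*(-3)) = -38*(1 + (0*(1/4) - 4)*(-3)) = -38*(1 + (0 - 4)*(-3)) = -38*(1 - 4*(-3)) = -38*(1 + 12) = -38*13 = -494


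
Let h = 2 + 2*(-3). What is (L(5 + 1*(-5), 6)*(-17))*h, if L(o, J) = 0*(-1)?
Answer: 0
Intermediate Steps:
L(o, J) = 0
h = -4 (h = 2 - 6 = -4)
(L(5 + 1*(-5), 6)*(-17))*h = (0*(-17))*(-4) = 0*(-4) = 0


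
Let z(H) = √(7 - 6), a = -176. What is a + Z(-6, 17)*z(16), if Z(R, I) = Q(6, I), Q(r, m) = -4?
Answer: -180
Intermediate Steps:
Z(R, I) = -4
z(H) = 1 (z(H) = √1 = 1)
a + Z(-6, 17)*z(16) = -176 - 4*1 = -176 - 4 = -180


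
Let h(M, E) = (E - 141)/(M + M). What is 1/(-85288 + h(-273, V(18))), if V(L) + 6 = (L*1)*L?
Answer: -182/15522475 ≈ -1.1725e-5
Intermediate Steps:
V(L) = -6 + L² (V(L) = -6 + (L*1)*L = -6 + L*L = -6 + L²)
h(M, E) = (-141 + E)/(2*M) (h(M, E) = (-141 + E)/((2*M)) = (-141 + E)*(1/(2*M)) = (-141 + E)/(2*M))
1/(-85288 + h(-273, V(18))) = 1/(-85288 + (½)*(-141 + (-6 + 18²))/(-273)) = 1/(-85288 + (½)*(-1/273)*(-141 + (-6 + 324))) = 1/(-85288 + (½)*(-1/273)*(-141 + 318)) = 1/(-85288 + (½)*(-1/273)*177) = 1/(-85288 - 59/182) = 1/(-15522475/182) = -182/15522475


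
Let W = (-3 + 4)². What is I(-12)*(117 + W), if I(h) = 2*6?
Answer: 1416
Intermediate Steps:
I(h) = 12
W = 1 (W = 1² = 1)
I(-12)*(117 + W) = 12*(117 + 1) = 12*118 = 1416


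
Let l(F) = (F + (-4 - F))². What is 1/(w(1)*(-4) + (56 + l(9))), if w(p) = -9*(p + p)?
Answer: 1/144 ≈ 0.0069444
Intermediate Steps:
l(F) = 16 (l(F) = (-4)² = 16)
w(p) = -18*p
1/(w(1)*(-4) + (56 + l(9))) = 1/(-18*1*(-4) + (56 + 16)) = 1/(-18*(-4) + 72) = 1/(72 + 72) = 1/144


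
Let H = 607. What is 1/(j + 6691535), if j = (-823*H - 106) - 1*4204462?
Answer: 1/1987406 ≈ 5.0317e-7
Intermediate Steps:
j = -4704129 (j = (-823*607 - 106) - 1*4204462 = (-499561 - 106) - 4204462 = -499667 - 4204462 = -4704129)
1/(j + 6691535) = 1/(-4704129 + 6691535) = 1/1987406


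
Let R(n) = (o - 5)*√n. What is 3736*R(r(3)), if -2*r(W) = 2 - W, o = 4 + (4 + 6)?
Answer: 16812*√2 ≈ 23776.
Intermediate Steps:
o = 14 (o = 4 + 10 = 14)
r(W) = -1 + W/2 (r(W) = -(2 - W)/2 = -1 + W/2)
R(n) = 9*√n (R(n) = (14 - 5)*√n = 9*√n)
3736*R(r(3)) = 3736*(9*√(-1 + (½)*3)) = 3736*(9*√(-1 + 3/2)) = 3736*(9*√(½)) = 3736*(9*(√2/2)) = 3736*(9*√2/2) = 16812*√2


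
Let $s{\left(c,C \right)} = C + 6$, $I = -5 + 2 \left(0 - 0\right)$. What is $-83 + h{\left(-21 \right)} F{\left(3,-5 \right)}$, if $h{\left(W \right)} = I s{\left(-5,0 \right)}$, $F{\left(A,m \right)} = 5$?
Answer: $-233$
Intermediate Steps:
$I = -5$ ($I = -5 + 2 \left(0 + 0\right) = -5 + 2 \cdot 0 = -5 + 0 = -5$)
$s{\left(c,C \right)} = 6 + C$
$h{\left(W \right)} = -30$ ($h{\left(W \right)} = - 5 \left(6 + 0\right) = \left(-5\right) 6 = -30$)
$-83 + h{\left(-21 \right)} F{\left(3,-5 \right)} = -83 - 150 = -233$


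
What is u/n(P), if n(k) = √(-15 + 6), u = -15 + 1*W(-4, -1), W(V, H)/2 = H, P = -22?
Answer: 17*I/3 ≈ 5.6667*I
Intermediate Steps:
W(V, H) = 2*H
u = -17 (u = -15 + 1*(2*(-1)) = -15 + 1*(-2) = -15 - 2 = -17)
n(k) = 3*I (n(k) = √(-9) = 3*I)
u/n(P) = -17*(-I/3) = -(-17)*I/3 = 17*I/3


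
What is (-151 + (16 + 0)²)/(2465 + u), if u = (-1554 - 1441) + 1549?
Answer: 105/1019 ≈ 0.10304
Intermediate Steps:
u = -1446 (u = -2995 + 1549 = -1446)
(-151 + (16 + 0)²)/(2465 + u) = (-151 + (16 + 0)²)/(2465 - 1446) = (-151 + 16²)/1019 = (-151 + 256)*(1/1019) = 105*(1/1019) = 105/1019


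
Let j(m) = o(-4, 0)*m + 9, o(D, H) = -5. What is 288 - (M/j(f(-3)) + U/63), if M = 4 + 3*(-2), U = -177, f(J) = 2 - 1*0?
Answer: 6065/21 ≈ 288.81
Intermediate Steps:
f(J) = 2 (f(J) = 2 + 0 = 2)
j(m) = 9 - 5*m (j(m) = -5*m + 9 = 9 - 5*m)
M = -2 (M = 4 - 6 = -2)
288 - (M/j(f(-3)) + U/63) = 288 - (-2/(9 - 5*2) - 177/63) = 288 - (-2/(9 - 10) - 177*1/63) = 288 - (-2/(-1) - 59/21) = 288 - (-2*(-1) - 59/21) = 288 - (2 - 59/21) = 288 - 1*(-17/21) = 288 + 17/21 = 6065/21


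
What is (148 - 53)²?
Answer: 9025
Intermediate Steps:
(148 - 53)² = 95² = 9025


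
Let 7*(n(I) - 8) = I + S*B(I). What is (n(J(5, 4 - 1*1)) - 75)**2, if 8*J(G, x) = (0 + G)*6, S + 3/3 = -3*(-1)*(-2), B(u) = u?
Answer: 966289/196 ≈ 4930.0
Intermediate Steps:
S = -7 (S = -1 - 3*(-1)*(-2) = -1 + 3*(-2) = -1 - 6 = -7)
J(G, x) = 3*G/4 (J(G, x) = ((0 + G)*6)/8 = (G*6)/8 = (6*G)/8 = 3*G/4)
n(I) = 8 - 6*I/7 (n(I) = 8 + (I - 7*I)/7 = 8 + (-6*I)/7 = 8 - 6*I/7)
(n(J(5, 4 - 1*1)) - 75)**2 = ((8 - 9*5/14) - 75)**2 = ((8 - 6/7*15/4) - 75)**2 = ((8 - 45/14) - 75)**2 = (67/14 - 75)**2 = (-983/14)**2 = 966289/196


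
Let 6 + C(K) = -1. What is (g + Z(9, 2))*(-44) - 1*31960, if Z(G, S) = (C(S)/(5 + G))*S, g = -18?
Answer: -31124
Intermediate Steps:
C(K) = -7 (C(K) = -6 - 1 = -7)
Z(G, S) = -7*S/(5 + G) (Z(G, S) = (-7/(5 + G))*S = -7*S/(5 + G))
(g + Z(9, 2))*(-44) - 1*31960 = (-18 - 7*2/(5 + 9))*(-44) - 1*31960 = (-18 - 7*2/14)*(-44) - 31960 = (-18 - 7*2*1/14)*(-44) - 31960 = (-18 - 1)*(-44) - 31960 = -19*(-44) - 31960 = 836 - 31960 = -31124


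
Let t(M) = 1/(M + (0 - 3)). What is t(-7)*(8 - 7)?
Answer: -⅒ ≈ -0.10000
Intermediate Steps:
t(M) = 1/(-3 + M) (t(M) = 1/(M - 3) = 1/(-3 + M))
t(-7)*(8 - 7) = (8 - 7)/(-3 - 7) = 1/(-10) = -⅒*1 = -⅒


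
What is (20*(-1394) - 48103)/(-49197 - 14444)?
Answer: 75983/63641 ≈ 1.1939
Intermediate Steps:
(20*(-1394) - 48103)/(-49197 - 14444) = (-27880 - 48103)/(-63641) = -75983*(-1/63641) = 75983/63641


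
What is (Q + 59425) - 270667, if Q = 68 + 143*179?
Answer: -185577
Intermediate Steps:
Q = 25665 (Q = 68 + 25597 = 25665)
(Q + 59425) - 270667 = (25665 + 59425) - 270667 = 85090 - 270667 = -185577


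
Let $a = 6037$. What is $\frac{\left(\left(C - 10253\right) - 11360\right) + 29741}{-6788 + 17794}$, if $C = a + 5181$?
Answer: $\frac{9673}{5503} \approx 1.7578$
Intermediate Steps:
$C = 11218$ ($C = 6037 + 5181 = 11218$)
$\frac{\left(\left(C - 10253\right) - 11360\right) + 29741}{-6788 + 17794} = \frac{\left(\left(11218 - 10253\right) - 11360\right) + 29741}{-6788 + 17794} = \frac{\left(965 - 11360\right) + 29741}{11006} = \left(-10395 + 29741\right) \frac{1}{11006} = 19346 \cdot \frac{1}{11006} = \frac{9673}{5503}$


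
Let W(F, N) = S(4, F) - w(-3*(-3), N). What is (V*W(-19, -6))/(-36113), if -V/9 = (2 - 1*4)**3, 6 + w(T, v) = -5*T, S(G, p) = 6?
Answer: -4104/36113 ≈ -0.11364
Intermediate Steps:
w(T, v) = -6 - 5*T
W(F, N) = 57 (W(F, N) = 6 - (-6 - (-15)*(-3)) = 6 - (-6 - 5*9) = 6 - (-6 - 45) = 6 - 1*(-51) = 6 + 51 = 57)
V = 72 (V = -9*(2 - 1*4)**3 = -9*(2 - 4)**3 = -9*(-2)**3 = -9*(-8) = 72)
(V*W(-19, -6))/(-36113) = (72*57)/(-36113) = 4104*(-1/36113) = -4104/36113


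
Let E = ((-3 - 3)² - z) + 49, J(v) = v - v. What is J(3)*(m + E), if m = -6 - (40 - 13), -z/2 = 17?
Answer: 0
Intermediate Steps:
z = -34 (z = -2*17 = -34)
J(v) = 0
m = -33 (m = -6 - 1*27 = -6 - 27 = -33)
E = 119 (E = ((-3 - 3)² - 1*(-34)) + 49 = ((-6)² + 34) + 49 = (36 + 34) + 49 = 70 + 49 = 119)
J(3)*(m + E) = 0*(-33 + 119) = 0*86 = 0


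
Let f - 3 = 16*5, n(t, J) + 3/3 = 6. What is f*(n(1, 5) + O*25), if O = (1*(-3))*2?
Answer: -12035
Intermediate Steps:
O = -6 (O = -3*2 = -6)
n(t, J) = 5 (n(t, J) = -1 + 6 = 5)
f = 83 (f = 3 + 16*5 = 3 + 80 = 83)
f*(n(1, 5) + O*25) = 83*(5 - 6*25) = 83*(5 - 150) = 83*(-145) = -12035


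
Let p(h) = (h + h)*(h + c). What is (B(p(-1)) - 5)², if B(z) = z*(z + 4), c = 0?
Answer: 49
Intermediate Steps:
p(h) = 2*h² (p(h) = (h + h)*(h + 0) = (2*h)*h = 2*h²)
B(z) = z*(4 + z)
(B(p(-1)) - 5)² = ((2*(-1)²)*(4 + 2*(-1)²) - 5)² = ((2*1)*(4 + 2*1) - 5)² = (2*(4 + 2) - 5)² = (2*6 - 5)² = (12 - 5)² = 7² = 49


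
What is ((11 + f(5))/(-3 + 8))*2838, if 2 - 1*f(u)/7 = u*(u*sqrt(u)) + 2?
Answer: 31218/5 - 99330*sqrt(5) ≈ -2.1587e+5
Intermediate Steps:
f(u) = -7*u**(5/2) (f(u) = 14 - 7*(u*(u*sqrt(u)) + 2) = 14 - 7*(u*u**(3/2) + 2) = 14 - 7*(u**(5/2) + 2) = 14 - 7*(2 + u**(5/2)) = 14 + (-14 - 7*u**(5/2)) = -7*u**(5/2))
((11 + f(5))/(-3 + 8))*2838 = ((11 - 175*sqrt(5))/(-3 + 8))*2838 = ((11 - 175*sqrt(5))/5)*2838 = ((11 - 175*sqrt(5))*(1/5))*2838 = (11/5 - 35*sqrt(5))*2838 = 31218/5 - 99330*sqrt(5)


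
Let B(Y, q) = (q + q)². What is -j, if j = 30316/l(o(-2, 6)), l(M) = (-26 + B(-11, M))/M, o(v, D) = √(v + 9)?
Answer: -15158*√7 ≈ -40104.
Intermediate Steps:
o(v, D) = √(9 + v)
B(Y, q) = 4*q² (B(Y, q) = (2*q)² = 4*q²)
l(M) = (-26 + 4*M²)/M
j = 15158*√7 (j = 30316/(-26/√(9 - 2) + 4*√(9 - 2)) = 30316/(-26*√7/7 + 4*√7) = 30316/((2*√7/7)) = 30316*(√7/2) = 15158*√7 ≈ 40104.)
-j = -15158*√7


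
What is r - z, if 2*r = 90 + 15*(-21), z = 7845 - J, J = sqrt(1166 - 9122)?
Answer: -15915/2 + 6*I*sqrt(221) ≈ -7957.5 + 89.196*I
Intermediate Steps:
J = 6*I*sqrt(221) (J = sqrt(-7956) = 6*I*sqrt(221) ≈ 89.196*I)
z = 7845 - 6*I*sqrt(221) ≈ 7845.0 - 89.196*I
r = -225/2 (r = (90 + 15*(-21))/2 = (90 - 315)/2 = (1/2)*(-225) = -225/2 ≈ -112.50)
r - z = -225/2 - (7845 - 6*I*sqrt(221)) = -225/2 + (-7845 + 6*I*sqrt(221)) = -15915/2 + 6*I*sqrt(221)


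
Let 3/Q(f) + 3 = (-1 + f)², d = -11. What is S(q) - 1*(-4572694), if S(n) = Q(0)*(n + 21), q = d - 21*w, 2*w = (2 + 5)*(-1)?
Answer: 18290275/4 ≈ 4.5726e+6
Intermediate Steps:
w = -7/2 (w = ((2 + 5)*(-1))/2 = (7*(-1))/2 = (½)*(-7) = -7/2 ≈ -3.5000)
Q(f) = 3/(-3 + (-1 + f)²)
q = 125/2 (q = -11 - 21*(-7/2) = -11 + 147/2 = 125/2 ≈ 62.500)
S(n) = -63/2 - 3*n/2 (S(n) = (3/(-3 + (-1 + 0)²))*(n + 21) = (3/(-3 + (-1)²))*(21 + n) = (3/(-3 + 1))*(21 + n) = (3/(-2))*(21 + n) = (3*(-½))*(21 + n) = -3*(21 + n)/2 = -63/2 - 3*n/2)
S(q) - 1*(-4572694) = (-63/2 - 3/2*125/2) - 1*(-4572694) = (-63/2 - 375/4) + 4572694 = -501/4 + 4572694 = 18290275/4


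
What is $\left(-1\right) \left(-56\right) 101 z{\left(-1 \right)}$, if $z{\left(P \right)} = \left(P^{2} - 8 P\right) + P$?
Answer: $45248$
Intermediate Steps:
$z{\left(P \right)} = P^{2} - 7 P$
$\left(-1\right) \left(-56\right) 101 z{\left(-1 \right)} = \left(-1\right) \left(-56\right) 101 \left(- (-7 - 1)\right) = 56 \cdot 101 \left(\left(-1\right) \left(-8\right)\right) = 5656 \cdot 8 = 45248$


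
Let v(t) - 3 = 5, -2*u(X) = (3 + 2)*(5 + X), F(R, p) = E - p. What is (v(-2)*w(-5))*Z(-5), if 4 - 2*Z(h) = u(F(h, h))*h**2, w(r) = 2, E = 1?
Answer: 5532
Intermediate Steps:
F(R, p) = 1 - p
u(X) = -25/2 - 5*X/2 (u(X) = -(3 + 2)*(5 + X)/2 = -5*(5 + X)/2 = -(25 + 5*X)/2 = -25/2 - 5*X/2)
v(t) = 8 (v(t) = 3 + 5 = 8)
Z(h) = 2 - h**2*(-15 + 5*h/2)/2 (Z(h) = 2 - (-25/2 - 5*(1 - h)/2)*h**2/2 = 2 - (-25/2 + (-5/2 + 5*h/2))*h**2/2 = 2 - (-15 + 5*h/2)*h**2/2 = 2 - h**2*(-15 + 5*h/2)/2)
(v(-2)*w(-5))*Z(-5) = (8*2)*(2 + (5/4)*(-5)**2*(6 - 1*(-5))) = 16*(2 + (5/4)*25*(6 + 5)) = 16*(2 + (5/4)*25*11) = 16*(2 + 1375/4) = 16*(1383/4) = 5532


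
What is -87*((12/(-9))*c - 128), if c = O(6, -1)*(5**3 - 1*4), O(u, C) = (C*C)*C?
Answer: -2900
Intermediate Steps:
O(u, C) = C**3 (O(u, C) = C**2*C = C**3)
c = -121 (c = (-1)**3*(5**3 - 1*4) = -(125 - 4) = -1*121 = -121)
-87*((12/(-9))*c - 128) = -87*((12/(-9))*(-121) - 128) = -87*((12*(-1/9))*(-121) - 128) = -87*(-4/3*(-121) - 128) = -87*(484/3 - 128) = -87*100/3 = -2900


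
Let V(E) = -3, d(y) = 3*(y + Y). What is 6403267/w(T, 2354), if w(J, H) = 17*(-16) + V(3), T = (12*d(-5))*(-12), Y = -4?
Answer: -6403267/275 ≈ -23285.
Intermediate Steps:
d(y) = -12 + 3*y (d(y) = 3*(y - 4) = 3*(-4 + y) = -12 + 3*y)
T = 3888 (T = (12*(-12 + 3*(-5)))*(-12) = (12*(-12 - 15))*(-12) = (12*(-27))*(-12) = -324*(-12) = 3888)
w(J, H) = -275 (w(J, H) = 17*(-16) - 3 = -272 - 3 = -275)
6403267/w(T, 2354) = 6403267/(-275) = 6403267*(-1/275) = -6403267/275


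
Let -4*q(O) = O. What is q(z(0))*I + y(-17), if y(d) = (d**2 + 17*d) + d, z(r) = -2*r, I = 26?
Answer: -17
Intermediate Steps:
y(d) = d**2 + 18*d
q(O) = -O/4
q(z(0))*I + y(-17) = -(-1)*0/2*26 - 17*(18 - 17) = -1/4*0*26 - 17*1 = 0*26 - 17 = 0 - 17 = -17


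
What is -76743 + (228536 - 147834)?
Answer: 3959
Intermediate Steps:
-76743 + (228536 - 147834) = -76743 + 80702 = 3959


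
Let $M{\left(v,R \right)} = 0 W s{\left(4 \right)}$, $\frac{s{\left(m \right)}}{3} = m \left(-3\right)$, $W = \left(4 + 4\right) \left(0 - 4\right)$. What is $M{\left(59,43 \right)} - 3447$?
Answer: $-3447$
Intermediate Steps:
$W = -32$ ($W = 8 \left(-4\right) = -32$)
$s{\left(m \right)} = - 9 m$ ($s{\left(m \right)} = 3 m \left(-3\right) = 3 \left(- 3 m\right) = - 9 m$)
$M{\left(v,R \right)} = 0$ ($M{\left(v,R \right)} = 0 \left(-32\right) \left(\left(-9\right) 4\right) = 0 \left(-36\right) = 0$)
$M{\left(59,43 \right)} - 3447 = 0 - 3447 = -3447$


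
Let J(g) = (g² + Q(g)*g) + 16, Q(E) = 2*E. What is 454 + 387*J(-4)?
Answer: 25222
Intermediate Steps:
J(g) = 16 + 3*g² (J(g) = (g² + (2*g)*g) + 16 = (g² + 2*g²) + 16 = 3*g² + 16 = 16 + 3*g²)
454 + 387*J(-4) = 454 + 387*(16 + 3*(-4)²) = 454 + 387*(16 + 3*16) = 454 + 387*(16 + 48) = 454 + 387*64 = 454 + 24768 = 25222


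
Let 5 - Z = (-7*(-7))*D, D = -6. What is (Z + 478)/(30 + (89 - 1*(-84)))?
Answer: 111/29 ≈ 3.8276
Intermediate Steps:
Z = 299 (Z = 5 - (-7*(-7))*(-6) = 5 - 49*(-6) = 5 - 1*(-294) = 5 + 294 = 299)
(Z + 478)/(30 + (89 - 1*(-84))) = (299 + 478)/(30 + (89 - 1*(-84))) = 777/(30 + (89 + 84)) = 777/(30 + 173) = 777/203 = 777*(1/203) = 111/29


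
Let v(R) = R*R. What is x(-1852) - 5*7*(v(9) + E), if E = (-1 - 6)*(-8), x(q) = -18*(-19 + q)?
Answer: 28883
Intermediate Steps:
v(R) = R²
x(q) = 342 - 18*q
E = 56 (E = -7*(-8) = 56)
x(-1852) - 5*7*(v(9) + E) = (342 - 18*(-1852)) - 5*7*(9² + 56) = (342 + 33336) - 35*(81 + 56) = 33678 - 35*137 = 33678 - 1*4795 = 33678 - 4795 = 28883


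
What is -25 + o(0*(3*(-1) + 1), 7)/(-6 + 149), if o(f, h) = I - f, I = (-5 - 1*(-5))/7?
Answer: -25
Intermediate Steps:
I = 0 (I = (-5 + 5)*(⅐) = 0*(⅐) = 0)
o(f, h) = -f (o(f, h) = 0 - f = -f)
-25 + o(0*(3*(-1) + 1), 7)/(-6 + 149) = -25 + (-0*(3*(-1) + 1))/(-6 + 149) = -25 + (-0*(-3 + 1))/143 = -25 + (-0*(-2))/143 = -25 + (-1*0)/143 = -25 + (1/143)*0 = -25 + 0 = -25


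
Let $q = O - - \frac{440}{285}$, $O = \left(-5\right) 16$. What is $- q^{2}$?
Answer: $- \frac{19998784}{3249} \approx -6155.4$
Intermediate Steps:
$O = -80$
$q = - \frac{4472}{57}$ ($q = -80 - - \frac{440}{285} = -80 - \left(-440\right) \frac{1}{285} = -80 - - \frac{88}{57} = -80 + \frac{88}{57} = - \frac{4472}{57} \approx -78.456$)
$- q^{2} = - \left(- \frac{4472}{57}\right)^{2} = \left(-1\right) \frac{19998784}{3249} = - \frac{19998784}{3249}$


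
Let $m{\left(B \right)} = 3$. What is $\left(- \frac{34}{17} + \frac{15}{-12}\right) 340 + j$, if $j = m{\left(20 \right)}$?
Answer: $-1102$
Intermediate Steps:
$j = 3$
$\left(- \frac{34}{17} + \frac{15}{-12}\right) 340 + j = \left(- \frac{34}{17} + \frac{15}{-12}\right) 340 + 3 = \left(\left(-34\right) \frac{1}{17} + 15 \left(- \frac{1}{12}\right)\right) 340 + 3 = \left(-2 - \frac{5}{4}\right) 340 + 3 = \left(- \frac{13}{4}\right) 340 + 3 = -1105 + 3 = -1102$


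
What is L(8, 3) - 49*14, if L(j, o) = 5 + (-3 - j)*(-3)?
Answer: -648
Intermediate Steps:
L(j, o) = 14 + 3*j (L(j, o) = 5 + (9 + 3*j) = 14 + 3*j)
L(8, 3) - 49*14 = (14 + 3*8) - 49*14 = (14 + 24) - 686 = 38 - 686 = -648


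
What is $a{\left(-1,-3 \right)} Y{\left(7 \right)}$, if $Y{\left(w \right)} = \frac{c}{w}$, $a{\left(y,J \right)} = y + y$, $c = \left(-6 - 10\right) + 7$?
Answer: $\frac{18}{7} \approx 2.5714$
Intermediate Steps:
$c = -9$ ($c = -16 + 7 = -9$)
$a{\left(y,J \right)} = 2 y$
$Y{\left(w \right)} = - \frac{9}{w}$
$a{\left(-1,-3 \right)} Y{\left(7 \right)} = 2 \left(-1\right) \left(- \frac{9}{7}\right) = - 2 \left(\left(-9\right) \frac{1}{7}\right) = \left(-2\right) \left(- \frac{9}{7}\right) = \frac{18}{7}$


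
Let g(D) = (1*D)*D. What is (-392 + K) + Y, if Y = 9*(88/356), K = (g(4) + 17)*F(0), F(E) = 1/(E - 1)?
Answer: -37627/89 ≈ -422.78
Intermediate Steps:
F(E) = 1/(-1 + E)
g(D) = D² (g(D) = D*D = D²)
K = -33 (K = (4² + 17)/(-1 + 0) = (16 + 17)/(-1) = 33*(-1) = -33)
Y = 198/89 (Y = 9*(88*(1/356)) = 9*(22/89) = 198/89 ≈ 2.2247)
(-392 + K) + Y = (-392 - 33) + 198/89 = -425 + 198/89 = -37627/89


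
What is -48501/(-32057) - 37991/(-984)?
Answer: 1265602471/31544088 ≈ 40.122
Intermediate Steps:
-48501/(-32057) - 37991/(-984) = -48501*(-1/32057) - 37991*(-1/984) = 48501/32057 + 37991/984 = 1265602471/31544088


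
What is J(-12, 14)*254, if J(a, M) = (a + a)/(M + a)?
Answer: -3048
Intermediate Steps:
J(a, M) = 2*a/(M + a) (J(a, M) = (2*a)/(M + a) = 2*a/(M + a))
J(-12, 14)*254 = (2*(-12)/(14 - 12))*254 = (2*(-12)/2)*254 = (2*(-12)*(1/2))*254 = -12*254 = -3048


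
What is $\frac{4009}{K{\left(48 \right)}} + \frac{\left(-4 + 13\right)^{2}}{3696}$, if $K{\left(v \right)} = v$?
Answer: $\frac{154387}{1848} \approx 83.543$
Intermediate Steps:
$\frac{4009}{K{\left(48 \right)}} + \frac{\left(-4 + 13\right)^{2}}{3696} = \frac{4009}{48} + \frac{\left(-4 + 13\right)^{2}}{3696} = 4009 \cdot \frac{1}{48} + 9^{2} \cdot \frac{1}{3696} = \frac{4009}{48} + 81 \cdot \frac{1}{3696} = \frac{4009}{48} + \frac{27}{1232} = \frac{154387}{1848}$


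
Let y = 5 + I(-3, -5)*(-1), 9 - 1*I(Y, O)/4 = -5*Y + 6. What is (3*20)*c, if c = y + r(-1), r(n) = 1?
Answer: 3240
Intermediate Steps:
I(Y, O) = 12 + 20*Y (I(Y, O) = 36 - 4*(-5*Y + 6) = 36 - 4*(6 - 5*Y) = 36 + (-24 + 20*Y) = 12 + 20*Y)
y = 53 (y = 5 + (12 + 20*(-3))*(-1) = 5 + (12 - 60)*(-1) = 5 - 48*(-1) = 5 + 48 = 53)
c = 54 (c = 53 + 1 = 54)
(3*20)*c = (3*20)*54 = 60*54 = 3240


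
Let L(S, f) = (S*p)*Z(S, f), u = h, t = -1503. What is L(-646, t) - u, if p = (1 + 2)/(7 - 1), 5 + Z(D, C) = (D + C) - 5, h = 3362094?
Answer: -2664737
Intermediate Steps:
u = 3362094
Z(D, C) = -10 + C + D (Z(D, C) = -5 + ((D + C) - 5) = -5 + ((C + D) - 5) = -5 + (-5 + C + D) = -10 + C + D)
p = ½ (p = 3/6 = 3*(⅙) = ½ ≈ 0.50000)
L(S, f) = S*(-10 + S + f)/2 (L(S, f) = (S*(½))*(-10 + f + S) = (S/2)*(-10 + S + f) = S*(-10 + S + f)/2)
L(-646, t) - u = (½)*(-646)*(-10 - 646 - 1503) - 1*3362094 = (½)*(-646)*(-2159) - 3362094 = 697357 - 3362094 = -2664737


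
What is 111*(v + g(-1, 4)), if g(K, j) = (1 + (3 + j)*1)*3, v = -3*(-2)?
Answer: 3330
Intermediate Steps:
v = 6
g(K, j) = 12 + 3*j (g(K, j) = (1 + (3 + j))*3 = (4 + j)*3 = 12 + 3*j)
111*(v + g(-1, 4)) = 111*(6 + (12 + 3*4)) = 111*(6 + (12 + 12)) = 111*(6 + 24) = 111*30 = 3330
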